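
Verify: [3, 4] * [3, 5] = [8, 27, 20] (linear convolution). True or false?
Recompute linear convolution of [3, 4] and [3, 5]: y[0] = 3×3 = 9; y[1] = 3×5 + 4×3 = 27; y[2] = 4×5 = 20 → [9, 27, 20]. Compare to given [8, 27, 20]: they differ at index 0: given 8, correct 9, so answer: No

No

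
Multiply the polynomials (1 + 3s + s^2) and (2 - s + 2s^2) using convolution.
Ascending coefficients: a = [1, 3, 1], b = [2, -1, 2]. c[0] = 1×2 = 2; c[1] = 1×-1 + 3×2 = 5; c[2] = 1×2 + 3×-1 + 1×2 = 1; c[3] = 3×2 + 1×-1 = 5; c[4] = 1×2 = 2. Result coefficients: [2, 5, 1, 5, 2] → 2 + 5s + s^2 + 5s^3 + 2s^4

2 + 5s + s^2 + 5s^3 + 2s^4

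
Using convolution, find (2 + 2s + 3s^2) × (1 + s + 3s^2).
Ascending coefficients: a = [2, 2, 3], b = [1, 1, 3]. c[0] = 2×1 = 2; c[1] = 2×1 + 2×1 = 4; c[2] = 2×3 + 2×1 + 3×1 = 11; c[3] = 2×3 + 3×1 = 9; c[4] = 3×3 = 9. Result coefficients: [2, 4, 11, 9, 9] → 2 + 4s + 11s^2 + 9s^3 + 9s^4

2 + 4s + 11s^2 + 9s^3 + 9s^4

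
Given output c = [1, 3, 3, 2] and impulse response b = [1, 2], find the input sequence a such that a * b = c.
Deconvolve c=[1, 3, 3, 2] by b=[1, 2]. Since b[0]=1, solve forward: a[0] = c[0] / 1 = 1; a[1] = (c[1] - 1×2) / 1 = 1; a[2] = (c[2] - 1×2) / 1 = 1. So a = [1, 1, 1]. Check by forward convolution: c[0] = 1×1 = 1; c[1] = 1×2 + 1×1 = 3; c[2] = 1×2 + 1×1 = 3; c[3] = 1×2 = 2

[1, 1, 1]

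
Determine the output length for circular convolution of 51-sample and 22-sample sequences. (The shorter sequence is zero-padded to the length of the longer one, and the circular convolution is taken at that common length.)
Circular convolution (zero-padding the shorter input) has length max(m, n) = max(51, 22) = 51

51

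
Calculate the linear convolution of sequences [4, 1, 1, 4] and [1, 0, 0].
y[0] = 4×1 = 4; y[1] = 4×0 + 1×1 = 1; y[2] = 4×0 + 1×0 + 1×1 = 1; y[3] = 1×0 + 1×0 + 4×1 = 4; y[4] = 1×0 + 4×0 = 0; y[5] = 4×0 = 0

[4, 1, 1, 4, 0, 0]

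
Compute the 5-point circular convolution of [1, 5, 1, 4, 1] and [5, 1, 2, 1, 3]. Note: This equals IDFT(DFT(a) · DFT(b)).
Either evaluate y[k] = Σ_j a[j]·b[(k-j) mod 5] directly, or use IDFT(DFT(a) · DFT(b)). y[0] = 1×5 + 5×3 + 1×1 + 4×2 + 1×1 = 30; y[1] = 1×1 + 5×5 + 1×3 + 4×1 + 1×2 = 35; y[2] = 1×2 + 5×1 + 1×5 + 4×3 + 1×1 = 25; y[3] = 1×1 + 5×2 + 1×1 + 4×5 + 1×3 = 35; y[4] = 1×3 + 5×1 + 1×2 + 4×1 + 1×5 = 19. Result: [30, 35, 25, 35, 19]

[30, 35, 25, 35, 19]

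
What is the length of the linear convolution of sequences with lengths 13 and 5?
Linear/full convolution length: m + n - 1 = 13 + 5 - 1 = 17

17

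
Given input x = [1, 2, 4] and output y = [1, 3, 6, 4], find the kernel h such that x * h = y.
Output length 4 = len(x) + len(h) - 1 ⇒ len(h) = 2. Solve h forward using h[k] = (y[k] - Σ_{i≥1} x[i]·h[k-i]) / x[0]: h[0] = y[0] / x[0] = 1 / 1 = 1; h[1] = (y[1] - 2×1) / x[0] = (3 - 2×1) / 1 = 1. So h = [1, 1]. Forward-check [1, 2, 4] * [1, 1]: y[0] = 1×1 = 1; y[1] = 1×1 + 2×1 = 3; y[2] = 2×1 + 4×1 = 6; y[3] = 4×1 = 4 → [1, 3, 6, 4] ✓

[1, 1]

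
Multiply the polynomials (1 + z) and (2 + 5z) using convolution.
Ascending coefficients: a = [1, 1], b = [2, 5]. c[0] = 1×2 = 2; c[1] = 1×5 + 1×2 = 7; c[2] = 1×5 = 5. Result coefficients: [2, 7, 5] → 2 + 7z + 5z^2

2 + 7z + 5z^2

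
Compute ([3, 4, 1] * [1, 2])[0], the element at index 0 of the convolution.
Use y[k] = Σ_i a[i]·b[k-i] at k=0. y[0] = 3×1 = 3

3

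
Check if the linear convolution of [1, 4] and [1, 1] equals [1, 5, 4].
Recompute linear convolution of [1, 4] and [1, 1]: y[0] = 1×1 = 1; y[1] = 1×1 + 4×1 = 5; y[2] = 4×1 = 4 → [1, 5, 4]. Given [1, 5, 4] matches, so answer: Yes

Yes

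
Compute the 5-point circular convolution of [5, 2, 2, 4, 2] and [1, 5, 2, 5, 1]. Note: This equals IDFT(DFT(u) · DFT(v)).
Either evaluate y[k] = Σ_j u[j]·v[(k-j) mod 5] directly, or use IDFT(DFT(u) · DFT(v)). y[0] = 5×1 + 2×1 + 2×5 + 4×2 + 2×5 = 35; y[1] = 5×5 + 2×1 + 2×1 + 4×5 + 2×2 = 53; y[2] = 5×2 + 2×5 + 2×1 + 4×1 + 2×5 = 36; y[3] = 5×5 + 2×2 + 2×5 + 4×1 + 2×1 = 45; y[4] = 5×1 + 2×5 + 2×2 + 4×5 + 2×1 = 41. Result: [35, 53, 36, 45, 41]

[35, 53, 36, 45, 41]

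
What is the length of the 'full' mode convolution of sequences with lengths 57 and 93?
Linear/full convolution length: m + n - 1 = 57 + 93 - 1 = 149

149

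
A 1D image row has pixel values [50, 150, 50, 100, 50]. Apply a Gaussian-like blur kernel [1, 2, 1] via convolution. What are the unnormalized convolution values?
Convolve image row [50, 150, 50, 100, 50] with kernel [1, 2, 1]: y[0] = 50×1 = 50; y[1] = 50×2 + 150×1 = 250; y[2] = 50×1 + 150×2 + 50×1 = 400; y[3] = 150×1 + 50×2 + 100×1 = 350; y[4] = 50×1 + 100×2 + 50×1 = 300; y[5] = 100×1 + 50×2 = 200; y[6] = 50×1 = 50 → [50, 250, 400, 350, 300, 200, 50]. Normalization factor = sum(kernel) = 4.

[50, 250, 400, 350, 300, 200, 50]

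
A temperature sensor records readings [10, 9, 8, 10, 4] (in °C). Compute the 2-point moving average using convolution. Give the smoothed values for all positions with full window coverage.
2-point moving average kernel = [1, 1]. Apply in 'valid' mode (full window coverage): avg[0] = (10 + 9) / 2 = 9.5; avg[1] = (9 + 8) / 2 = 8.5; avg[2] = (8 + 10) / 2 = 9.0; avg[3] = (10 + 4) / 2 = 7.0. Smoothed values: [9.5, 8.5, 9.0, 7.0]

[9.5, 8.5, 9.0, 7.0]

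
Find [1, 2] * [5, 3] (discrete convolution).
y[0] = 1×5 = 5; y[1] = 1×3 + 2×5 = 13; y[2] = 2×3 = 6

[5, 13, 6]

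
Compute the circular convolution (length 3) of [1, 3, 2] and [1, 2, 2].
Use y[k] = Σ_j x[j]·h[(k-j) mod 3]. y[0] = 1×1 + 3×2 + 2×2 = 11; y[1] = 1×2 + 3×1 + 2×2 = 9; y[2] = 1×2 + 3×2 + 2×1 = 10. Result: [11, 9, 10]

[11, 9, 10]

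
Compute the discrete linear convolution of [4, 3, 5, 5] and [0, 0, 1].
y[0] = 4×0 = 0; y[1] = 4×0 + 3×0 = 0; y[2] = 4×1 + 3×0 + 5×0 = 4; y[3] = 3×1 + 5×0 + 5×0 = 3; y[4] = 5×1 + 5×0 = 5; y[5] = 5×1 = 5

[0, 0, 4, 3, 5, 5]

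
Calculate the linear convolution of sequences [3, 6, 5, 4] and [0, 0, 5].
y[0] = 3×0 = 0; y[1] = 3×0 + 6×0 = 0; y[2] = 3×5 + 6×0 + 5×0 = 15; y[3] = 6×5 + 5×0 + 4×0 = 30; y[4] = 5×5 + 4×0 = 25; y[5] = 4×5 = 20

[0, 0, 15, 30, 25, 20]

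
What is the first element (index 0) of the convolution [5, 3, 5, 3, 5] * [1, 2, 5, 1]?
Use y[k] = Σ_i a[i]·b[k-i] at k=0. y[0] = 5×1 = 5

5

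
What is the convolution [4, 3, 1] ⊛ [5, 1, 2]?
y[0] = 4×5 = 20; y[1] = 4×1 + 3×5 = 19; y[2] = 4×2 + 3×1 + 1×5 = 16; y[3] = 3×2 + 1×1 = 7; y[4] = 1×2 = 2

[20, 19, 16, 7, 2]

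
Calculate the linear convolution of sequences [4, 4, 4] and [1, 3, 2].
y[0] = 4×1 = 4; y[1] = 4×3 + 4×1 = 16; y[2] = 4×2 + 4×3 + 4×1 = 24; y[3] = 4×2 + 4×3 = 20; y[4] = 4×2 = 8

[4, 16, 24, 20, 8]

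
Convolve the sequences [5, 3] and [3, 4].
y[0] = 5×3 = 15; y[1] = 5×4 + 3×3 = 29; y[2] = 3×4 = 12

[15, 29, 12]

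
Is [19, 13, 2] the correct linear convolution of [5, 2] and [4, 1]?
Recompute linear convolution of [5, 2] and [4, 1]: y[0] = 5×4 = 20; y[1] = 5×1 + 2×4 = 13; y[2] = 2×1 = 2 → [20, 13, 2]. Compare to given [19, 13, 2]: they differ at index 0: given 19, correct 20, so answer: No

No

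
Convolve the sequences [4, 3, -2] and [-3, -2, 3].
y[0] = 4×-3 = -12; y[1] = 4×-2 + 3×-3 = -17; y[2] = 4×3 + 3×-2 + -2×-3 = 12; y[3] = 3×3 + -2×-2 = 13; y[4] = -2×3 = -6

[-12, -17, 12, 13, -6]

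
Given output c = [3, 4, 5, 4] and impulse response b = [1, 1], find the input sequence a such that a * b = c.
Deconvolve c=[3, 4, 5, 4] by b=[1, 1]. Since b[0]=1, solve forward: a[0] = c[0] / 1 = 3; a[1] = (c[1] - 3×1) / 1 = 1; a[2] = (c[2] - 1×1) / 1 = 4. So a = [3, 1, 4]. Check by forward convolution: c[0] = 3×1 = 3; c[1] = 3×1 + 1×1 = 4; c[2] = 1×1 + 4×1 = 5; c[3] = 4×1 = 4

[3, 1, 4]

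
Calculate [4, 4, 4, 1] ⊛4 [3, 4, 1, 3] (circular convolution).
Use y[k] = Σ_j a[j]·b[(k-j) mod 4]. y[0] = 4×3 + 4×3 + 4×1 + 1×4 = 32; y[1] = 4×4 + 4×3 + 4×3 + 1×1 = 41; y[2] = 4×1 + 4×4 + 4×3 + 1×3 = 35; y[3] = 4×3 + 4×1 + 4×4 + 1×3 = 35. Result: [32, 41, 35, 35]

[32, 41, 35, 35]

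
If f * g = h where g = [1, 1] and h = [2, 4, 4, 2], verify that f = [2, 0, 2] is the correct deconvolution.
Forward-compute [2, 0, 2] * [1, 1]: h[0] = 2×1 = 2; h[1] = 2×1 + 0×1 = 2; h[2] = 0×1 + 2×1 = 2; h[3] = 2×1 = 2 → [2, 2, 2, 2]. Does not match given h = [2, 4, 4, 2].

Not verified. [2, 0, 2] * [1, 1] = [2, 2, 2, 2], which differs from [2, 4, 4, 2] at index 1.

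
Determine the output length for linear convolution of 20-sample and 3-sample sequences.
Linear/full convolution length: m + n - 1 = 20 + 3 - 1 = 22

22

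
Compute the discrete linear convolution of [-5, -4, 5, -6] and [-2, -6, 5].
y[0] = -5×-2 = 10; y[1] = -5×-6 + -4×-2 = 38; y[2] = -5×5 + -4×-6 + 5×-2 = -11; y[3] = -4×5 + 5×-6 + -6×-2 = -38; y[4] = 5×5 + -6×-6 = 61; y[5] = -6×5 = -30

[10, 38, -11, -38, 61, -30]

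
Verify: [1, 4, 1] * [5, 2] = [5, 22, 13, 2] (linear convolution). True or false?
Recompute linear convolution of [1, 4, 1] and [5, 2]: y[0] = 1×5 = 5; y[1] = 1×2 + 4×5 = 22; y[2] = 4×2 + 1×5 = 13; y[3] = 1×2 = 2 → [5, 22, 13, 2]. Given [5, 22, 13, 2] matches, so answer: Yes

Yes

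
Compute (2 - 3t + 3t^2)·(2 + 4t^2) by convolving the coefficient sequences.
Ascending coefficients: a = [2, -3, 3], b = [2, 0, 4]. c[0] = 2×2 = 4; c[1] = 2×0 + -3×2 = -6; c[2] = 2×4 + -3×0 + 3×2 = 14; c[3] = -3×4 + 3×0 = -12; c[4] = 3×4 = 12. Result coefficients: [4, -6, 14, -12, 12] → 4 - 6t + 14t^2 - 12t^3 + 12t^4

4 - 6t + 14t^2 - 12t^3 + 12t^4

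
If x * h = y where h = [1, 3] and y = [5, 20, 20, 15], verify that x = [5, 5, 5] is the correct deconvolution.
Forward-compute [5, 5, 5] * [1, 3]: y[0] = 5×1 = 5; y[1] = 5×3 + 5×1 = 20; y[2] = 5×3 + 5×1 = 20; y[3] = 5×3 = 15 → [5, 20, 20, 15]. Matches given y = [5, 20, 20, 15], so verified.

Verified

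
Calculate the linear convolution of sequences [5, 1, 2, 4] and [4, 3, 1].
y[0] = 5×4 = 20; y[1] = 5×3 + 1×4 = 19; y[2] = 5×1 + 1×3 + 2×4 = 16; y[3] = 1×1 + 2×3 + 4×4 = 23; y[4] = 2×1 + 4×3 = 14; y[5] = 4×1 = 4

[20, 19, 16, 23, 14, 4]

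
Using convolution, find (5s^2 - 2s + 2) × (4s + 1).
Ascending coefficients: a = [2, -2, 5], b = [1, 4]. c[0] = 2×1 = 2; c[1] = 2×4 + -2×1 = 6; c[2] = -2×4 + 5×1 = -3; c[3] = 5×4 = 20. Result coefficients: [2, 6, -3, 20] → 20s^3 - 3s^2 + 6s + 2

20s^3 - 3s^2 + 6s + 2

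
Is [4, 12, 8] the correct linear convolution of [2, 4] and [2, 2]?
Recompute linear convolution of [2, 4] and [2, 2]: y[0] = 2×2 = 4; y[1] = 2×2 + 4×2 = 12; y[2] = 4×2 = 8 → [4, 12, 8]. Given [4, 12, 8] matches, so answer: Yes

Yes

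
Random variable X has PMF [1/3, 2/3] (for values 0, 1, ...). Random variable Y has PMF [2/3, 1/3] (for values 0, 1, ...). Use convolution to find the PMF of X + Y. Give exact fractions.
P(X+Y=k) = Σ_i P(X=i)·P(Y=k-i) — a convolution of [1/3, 2/3] and [2/3, 1/3]. P(X+Y=0) = (1/3)×(2/3) = 2/9; P(X+Y=1) = (1/3)×(1/3) + (2/3)×(2/3) = 1/9 + 4/9 = 5/9; P(X+Y=2) = (2/3)×(1/3) = 2/9. PMF: [2/9, 5/9, 2/9] (sums to 1 ✓)

[2/9, 5/9, 2/9]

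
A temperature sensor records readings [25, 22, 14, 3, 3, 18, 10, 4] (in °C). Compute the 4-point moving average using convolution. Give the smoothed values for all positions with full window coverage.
4-point moving average kernel = [1, 1, 1, 1]. Apply in 'valid' mode (full window coverage): avg[0] = (25 + 22 + 14 + 3) / 4 = 16.0; avg[1] = (22 + 14 + 3 + 3) / 4 = 10.5; avg[2] = (14 + 3 + 3 + 18) / 4 = 9.5; avg[3] = (3 + 3 + 18 + 10) / 4 = 8.5; avg[4] = (3 + 18 + 10 + 4) / 4 = 8.75. Smoothed values: [16.0, 10.5, 9.5, 8.5, 8.75]

[16.0, 10.5, 9.5, 8.5, 8.75]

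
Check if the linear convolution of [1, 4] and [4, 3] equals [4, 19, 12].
Recompute linear convolution of [1, 4] and [4, 3]: y[0] = 1×4 = 4; y[1] = 1×3 + 4×4 = 19; y[2] = 4×3 = 12 → [4, 19, 12]. Given [4, 19, 12] matches, so answer: Yes

Yes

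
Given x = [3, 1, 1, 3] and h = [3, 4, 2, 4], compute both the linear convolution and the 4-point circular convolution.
Linear: y_lin[0] = 3×3 = 9; y_lin[1] = 3×4 + 1×3 = 15; y_lin[2] = 3×2 + 1×4 + 1×3 = 13; y_lin[3] = 3×4 + 1×2 + 1×4 + 3×3 = 27; y_lin[4] = 1×4 + 1×2 + 3×4 = 18; y_lin[5] = 1×4 + 3×2 = 10; y_lin[6] = 3×4 = 12 → [9, 15, 13, 27, 18, 10, 12]. Circular (length 4): y[0] = 3×3 + 1×4 + 1×2 + 3×4 = 27; y[1] = 3×4 + 1×3 + 1×4 + 3×2 = 25; y[2] = 3×2 + 1×4 + 1×3 + 3×4 = 25; y[3] = 3×4 + 1×2 + 1×4 + 3×3 = 27 → [27, 25, 25, 27]

Linear: [9, 15, 13, 27, 18, 10, 12], Circular: [27, 25, 25, 27]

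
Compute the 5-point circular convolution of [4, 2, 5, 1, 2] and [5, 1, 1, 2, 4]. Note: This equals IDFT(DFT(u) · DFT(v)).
Either evaluate y[k] = Σ_j u[j]·v[(k-j) mod 5] directly, or use IDFT(DFT(u) · DFT(v)). y[0] = 4×5 + 2×4 + 5×2 + 1×1 + 2×1 = 41; y[1] = 4×1 + 2×5 + 5×4 + 1×2 + 2×1 = 38; y[2] = 4×1 + 2×1 + 5×5 + 1×4 + 2×2 = 39; y[3] = 4×2 + 2×1 + 5×1 + 1×5 + 2×4 = 28; y[4] = 4×4 + 2×2 + 5×1 + 1×1 + 2×5 = 36. Result: [41, 38, 39, 28, 36]

[41, 38, 39, 28, 36]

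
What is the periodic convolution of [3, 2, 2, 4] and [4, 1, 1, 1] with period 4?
Use y[k] = Σ_j u[j]·v[(k-j) mod 4]. y[0] = 3×4 + 2×1 + 2×1 + 4×1 = 20; y[1] = 3×1 + 2×4 + 2×1 + 4×1 = 17; y[2] = 3×1 + 2×1 + 2×4 + 4×1 = 17; y[3] = 3×1 + 2×1 + 2×1 + 4×4 = 23. Result: [20, 17, 17, 23]

[20, 17, 17, 23]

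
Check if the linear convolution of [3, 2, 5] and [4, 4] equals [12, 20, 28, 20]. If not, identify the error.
Recompute linear convolution of [3, 2, 5] and [4, 4]: y[0] = 3×4 = 12; y[1] = 3×4 + 2×4 = 20; y[2] = 2×4 + 5×4 = 28; y[3] = 5×4 = 20 → [12, 20, 28, 20]. Given [12, 20, 28, 20] matches, so answer: Yes

Yes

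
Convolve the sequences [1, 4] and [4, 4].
y[0] = 1×4 = 4; y[1] = 1×4 + 4×4 = 20; y[2] = 4×4 = 16

[4, 20, 16]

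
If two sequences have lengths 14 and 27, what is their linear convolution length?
Linear/full convolution length: m + n - 1 = 14 + 27 - 1 = 40

40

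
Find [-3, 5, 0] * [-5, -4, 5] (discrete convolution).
y[0] = -3×-5 = 15; y[1] = -3×-4 + 5×-5 = -13; y[2] = -3×5 + 5×-4 + 0×-5 = -35; y[3] = 5×5 + 0×-4 = 25; y[4] = 0×5 = 0

[15, -13, -35, 25, 0]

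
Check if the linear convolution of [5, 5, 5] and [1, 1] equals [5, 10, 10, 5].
Recompute linear convolution of [5, 5, 5] and [1, 1]: y[0] = 5×1 = 5; y[1] = 5×1 + 5×1 = 10; y[2] = 5×1 + 5×1 = 10; y[3] = 5×1 = 5 → [5, 10, 10, 5]. Given [5, 10, 10, 5] matches, so answer: Yes

Yes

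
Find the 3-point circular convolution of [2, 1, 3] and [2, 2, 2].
Use y[k] = Σ_j f[j]·g[(k-j) mod 3]. y[0] = 2×2 + 1×2 + 3×2 = 12; y[1] = 2×2 + 1×2 + 3×2 = 12; y[2] = 2×2 + 1×2 + 3×2 = 12. Result: [12, 12, 12]

[12, 12, 12]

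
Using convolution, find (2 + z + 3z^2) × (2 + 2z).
Ascending coefficients: a = [2, 1, 3], b = [2, 2]. c[0] = 2×2 = 4; c[1] = 2×2 + 1×2 = 6; c[2] = 1×2 + 3×2 = 8; c[3] = 3×2 = 6. Result coefficients: [4, 6, 8, 6] → 4 + 6z + 8z^2 + 6z^3

4 + 6z + 8z^2 + 6z^3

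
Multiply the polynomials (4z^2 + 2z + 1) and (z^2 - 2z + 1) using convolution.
Ascending coefficients: a = [1, 2, 4], b = [1, -2, 1]. c[0] = 1×1 = 1; c[1] = 1×-2 + 2×1 = 0; c[2] = 1×1 + 2×-2 + 4×1 = 1; c[3] = 2×1 + 4×-2 = -6; c[4] = 4×1 = 4. Result coefficients: [1, 0, 1, -6, 4] → 4z^4 - 6z^3 + z^2 + 1

4z^4 - 6z^3 + z^2 + 1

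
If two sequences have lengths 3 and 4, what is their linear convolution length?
Linear/full convolution length: m + n - 1 = 3 + 4 - 1 = 6

6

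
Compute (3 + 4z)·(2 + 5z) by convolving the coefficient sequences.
Ascending coefficients: a = [3, 4], b = [2, 5]. c[0] = 3×2 = 6; c[1] = 3×5 + 4×2 = 23; c[2] = 4×5 = 20. Result coefficients: [6, 23, 20] → 6 + 23z + 20z^2

6 + 23z + 20z^2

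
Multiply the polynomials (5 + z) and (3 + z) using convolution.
Ascending coefficients: a = [5, 1], b = [3, 1]. c[0] = 5×3 = 15; c[1] = 5×1 + 1×3 = 8; c[2] = 1×1 = 1. Result coefficients: [15, 8, 1] → 15 + 8z + z^2

15 + 8z + z^2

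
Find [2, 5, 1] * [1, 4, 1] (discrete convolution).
y[0] = 2×1 = 2; y[1] = 2×4 + 5×1 = 13; y[2] = 2×1 + 5×4 + 1×1 = 23; y[3] = 5×1 + 1×4 = 9; y[4] = 1×1 = 1

[2, 13, 23, 9, 1]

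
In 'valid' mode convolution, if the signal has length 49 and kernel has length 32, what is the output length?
'Valid' mode counts only positions where the kernel fully overlaps the signal: m - n + 1 = 49 - 32 + 1 = 18

18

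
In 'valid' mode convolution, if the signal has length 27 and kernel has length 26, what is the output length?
'Valid' mode counts only positions where the kernel fully overlaps the signal: m - n + 1 = 27 - 26 + 1 = 2

2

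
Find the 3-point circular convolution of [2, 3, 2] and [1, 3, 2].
Use y[k] = Σ_j f[j]·g[(k-j) mod 3]. y[0] = 2×1 + 3×2 + 2×3 = 14; y[1] = 2×3 + 3×1 + 2×2 = 13; y[2] = 2×2 + 3×3 + 2×1 = 15. Result: [14, 13, 15]

[14, 13, 15]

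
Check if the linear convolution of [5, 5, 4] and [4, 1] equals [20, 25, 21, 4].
Recompute linear convolution of [5, 5, 4] and [4, 1]: y[0] = 5×4 = 20; y[1] = 5×1 + 5×4 = 25; y[2] = 5×1 + 4×4 = 21; y[3] = 4×1 = 4 → [20, 25, 21, 4]. Given [20, 25, 21, 4] matches, so answer: Yes

Yes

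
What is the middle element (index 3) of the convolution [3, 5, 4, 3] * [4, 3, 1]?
Use y[k] = Σ_i a[i]·b[k-i] at k=3. y[3] = 5×1 + 4×3 + 3×4 = 29

29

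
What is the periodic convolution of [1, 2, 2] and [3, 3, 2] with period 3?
Use y[k] = Σ_j f[j]·g[(k-j) mod 3]. y[0] = 1×3 + 2×2 + 2×3 = 13; y[1] = 1×3 + 2×3 + 2×2 = 13; y[2] = 1×2 + 2×3 + 2×3 = 14. Result: [13, 13, 14]

[13, 13, 14]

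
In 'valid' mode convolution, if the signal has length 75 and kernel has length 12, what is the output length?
'Valid' mode counts only positions where the kernel fully overlaps the signal: m - n + 1 = 75 - 12 + 1 = 64

64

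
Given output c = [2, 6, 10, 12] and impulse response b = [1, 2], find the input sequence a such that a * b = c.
Deconvolve c=[2, 6, 10, 12] by b=[1, 2]. Since b[0]=1, solve forward: a[0] = c[0] / 1 = 2; a[1] = (c[1] - 2×2) / 1 = 2; a[2] = (c[2] - 2×2) / 1 = 6. So a = [2, 2, 6]. Check by forward convolution: c[0] = 2×1 = 2; c[1] = 2×2 + 2×1 = 6; c[2] = 2×2 + 6×1 = 10; c[3] = 6×2 = 12

[2, 2, 6]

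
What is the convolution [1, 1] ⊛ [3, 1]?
y[0] = 1×3 = 3; y[1] = 1×1 + 1×3 = 4; y[2] = 1×1 = 1

[3, 4, 1]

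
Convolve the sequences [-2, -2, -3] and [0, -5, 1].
y[0] = -2×0 = 0; y[1] = -2×-5 + -2×0 = 10; y[2] = -2×1 + -2×-5 + -3×0 = 8; y[3] = -2×1 + -3×-5 = 13; y[4] = -3×1 = -3

[0, 10, 8, 13, -3]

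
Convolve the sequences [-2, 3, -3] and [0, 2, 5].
y[0] = -2×0 = 0; y[1] = -2×2 + 3×0 = -4; y[2] = -2×5 + 3×2 + -3×0 = -4; y[3] = 3×5 + -3×2 = 9; y[4] = -3×5 = -15

[0, -4, -4, 9, -15]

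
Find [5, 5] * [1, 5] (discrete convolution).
y[0] = 5×1 = 5; y[1] = 5×5 + 5×1 = 30; y[2] = 5×5 = 25

[5, 30, 25]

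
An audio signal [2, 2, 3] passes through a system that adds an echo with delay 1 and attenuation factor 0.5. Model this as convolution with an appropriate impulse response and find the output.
Direct-path + delayed-attenuated-path model → impulse response h = [1, 0.5] (1 at lag 0, 0.5 at lag 1). Output y[n] = x[n] + 0.5·x[n - 1] (with x[n] = 0 outside 0..2): y[0] = 2 + 0.5×0 = 2; y[1] = 2 + 0.5×2 = 3.0; y[2] = 3 + 0.5×2 = 4.0; y[3] = 0 + 0.5×3 = 1.5. So y = [2, 3.0, 4.0, 1.5]

[2, 3.0, 4.0, 1.5]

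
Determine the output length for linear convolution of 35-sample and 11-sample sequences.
Linear/full convolution length: m + n - 1 = 35 + 11 - 1 = 45

45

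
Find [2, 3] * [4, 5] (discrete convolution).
y[0] = 2×4 = 8; y[1] = 2×5 + 3×4 = 22; y[2] = 3×5 = 15

[8, 22, 15]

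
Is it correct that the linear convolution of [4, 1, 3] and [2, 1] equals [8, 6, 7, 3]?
Recompute linear convolution of [4, 1, 3] and [2, 1]: y[0] = 4×2 = 8; y[1] = 4×1 + 1×2 = 6; y[2] = 1×1 + 3×2 = 7; y[3] = 3×1 = 3 → [8, 6, 7, 3]. Given [8, 6, 7, 3] matches, so answer: Yes

Yes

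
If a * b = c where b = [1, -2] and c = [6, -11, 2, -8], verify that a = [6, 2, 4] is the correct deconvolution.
Forward-compute [6, 2, 4] * [1, -2]: c[0] = 6×1 = 6; c[1] = 6×-2 + 2×1 = -10; c[2] = 2×-2 + 4×1 = 0; c[3] = 4×-2 = -8 → [6, -10, 0, -8]. Does not match given c = [6, -11, 2, -8].

Not verified. [6, 2, 4] * [1, -2] = [6, -10, 0, -8], which differs from [6, -11, 2, -8] at index 1.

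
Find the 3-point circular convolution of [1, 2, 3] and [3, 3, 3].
Use y[k] = Σ_j a[j]·b[(k-j) mod 3]. y[0] = 1×3 + 2×3 + 3×3 = 18; y[1] = 1×3 + 2×3 + 3×3 = 18; y[2] = 1×3 + 2×3 + 3×3 = 18. Result: [18, 18, 18]

[18, 18, 18]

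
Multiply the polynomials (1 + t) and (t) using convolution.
Ascending coefficients: a = [1, 1], b = [0, 1]. c[0] = 1×0 = 0; c[1] = 1×1 + 1×0 = 1; c[2] = 1×1 = 1. Result coefficients: [0, 1, 1] → t + t^2

t + t^2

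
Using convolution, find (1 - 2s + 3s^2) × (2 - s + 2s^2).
Ascending coefficients: a = [1, -2, 3], b = [2, -1, 2]. c[0] = 1×2 = 2; c[1] = 1×-1 + -2×2 = -5; c[2] = 1×2 + -2×-1 + 3×2 = 10; c[3] = -2×2 + 3×-1 = -7; c[4] = 3×2 = 6. Result coefficients: [2, -5, 10, -7, 6] → 2 - 5s + 10s^2 - 7s^3 + 6s^4

2 - 5s + 10s^2 - 7s^3 + 6s^4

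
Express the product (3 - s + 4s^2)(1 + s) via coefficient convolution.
Ascending coefficients: a = [3, -1, 4], b = [1, 1]. c[0] = 3×1 = 3; c[1] = 3×1 + -1×1 = 2; c[2] = -1×1 + 4×1 = 3; c[3] = 4×1 = 4. Result coefficients: [3, 2, 3, 4] → 3 + 2s + 3s^2 + 4s^3

3 + 2s + 3s^2 + 4s^3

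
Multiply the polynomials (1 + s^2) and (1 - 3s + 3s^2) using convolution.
Ascending coefficients: a = [1, 0, 1], b = [1, -3, 3]. c[0] = 1×1 = 1; c[1] = 1×-3 + 0×1 = -3; c[2] = 1×3 + 0×-3 + 1×1 = 4; c[3] = 0×3 + 1×-3 = -3; c[4] = 1×3 = 3. Result coefficients: [1, -3, 4, -3, 3] → 1 - 3s + 4s^2 - 3s^3 + 3s^4

1 - 3s + 4s^2 - 3s^3 + 3s^4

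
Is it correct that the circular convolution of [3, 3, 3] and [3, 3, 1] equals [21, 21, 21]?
Recompute circular convolution of [3, 3, 3] and [3, 3, 1]: y[0] = 3×3 + 3×1 + 3×3 = 21; y[1] = 3×3 + 3×3 + 3×1 = 21; y[2] = 3×1 + 3×3 + 3×3 = 21 → [21, 21, 21]. Given [21, 21, 21] matches, so answer: Yes

Yes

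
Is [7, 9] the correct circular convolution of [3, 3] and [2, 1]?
Recompute circular convolution of [3, 3] and [2, 1]: y[0] = 3×2 + 3×1 = 9; y[1] = 3×1 + 3×2 = 9 → [9, 9]. Compare to given [7, 9]: they differ at index 0: given 7, correct 9, so answer: No

No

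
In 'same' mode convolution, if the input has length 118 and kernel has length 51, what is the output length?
'Same' mode returns an output with the same length as the input: 118

118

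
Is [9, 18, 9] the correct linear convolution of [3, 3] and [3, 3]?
Recompute linear convolution of [3, 3] and [3, 3]: y[0] = 3×3 = 9; y[1] = 3×3 + 3×3 = 18; y[2] = 3×3 = 9 → [9, 18, 9]. Given [9, 18, 9] matches, so answer: Yes

Yes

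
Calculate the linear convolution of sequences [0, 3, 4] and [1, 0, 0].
y[0] = 0×1 = 0; y[1] = 0×0 + 3×1 = 3; y[2] = 0×0 + 3×0 + 4×1 = 4; y[3] = 3×0 + 4×0 = 0; y[4] = 4×0 = 0

[0, 3, 4, 0, 0]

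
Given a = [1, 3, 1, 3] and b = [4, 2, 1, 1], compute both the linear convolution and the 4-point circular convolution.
Linear: y_lin[0] = 1×4 = 4; y_lin[1] = 1×2 + 3×4 = 14; y_lin[2] = 1×1 + 3×2 + 1×4 = 11; y_lin[3] = 1×1 + 3×1 + 1×2 + 3×4 = 18; y_lin[4] = 3×1 + 1×1 + 3×2 = 10; y_lin[5] = 1×1 + 3×1 = 4; y_lin[6] = 3×1 = 3 → [4, 14, 11, 18, 10, 4, 3]. Circular (length 4): y[0] = 1×4 + 3×1 + 1×1 + 3×2 = 14; y[1] = 1×2 + 3×4 + 1×1 + 3×1 = 18; y[2] = 1×1 + 3×2 + 1×4 + 3×1 = 14; y[3] = 1×1 + 3×1 + 1×2 + 3×4 = 18 → [14, 18, 14, 18]

Linear: [4, 14, 11, 18, 10, 4, 3], Circular: [14, 18, 14, 18]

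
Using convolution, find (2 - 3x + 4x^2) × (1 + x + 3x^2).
Ascending coefficients: a = [2, -3, 4], b = [1, 1, 3]. c[0] = 2×1 = 2; c[1] = 2×1 + -3×1 = -1; c[2] = 2×3 + -3×1 + 4×1 = 7; c[3] = -3×3 + 4×1 = -5; c[4] = 4×3 = 12. Result coefficients: [2, -1, 7, -5, 12] → 2 - x + 7x^2 - 5x^3 + 12x^4

2 - x + 7x^2 - 5x^3 + 12x^4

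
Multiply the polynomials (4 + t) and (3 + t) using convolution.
Ascending coefficients: a = [4, 1], b = [3, 1]. c[0] = 4×3 = 12; c[1] = 4×1 + 1×3 = 7; c[2] = 1×1 = 1. Result coefficients: [12, 7, 1] → 12 + 7t + t^2

12 + 7t + t^2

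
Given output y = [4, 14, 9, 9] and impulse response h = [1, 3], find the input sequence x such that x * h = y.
Deconvolve y=[4, 14, 9, 9] by h=[1, 3]. Since h[0]=1, solve forward: x[0] = y[0] / 1 = 4; x[1] = (y[1] - 4×3) / 1 = 2; x[2] = (y[2] - 2×3) / 1 = 3. So x = [4, 2, 3]. Check by forward convolution: y[0] = 4×1 = 4; y[1] = 4×3 + 2×1 = 14; y[2] = 2×3 + 3×1 = 9; y[3] = 3×3 = 9

[4, 2, 3]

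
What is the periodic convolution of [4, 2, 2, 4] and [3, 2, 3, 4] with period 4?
Use y[k] = Σ_j a[j]·b[(k-j) mod 4]. y[0] = 4×3 + 2×4 + 2×3 + 4×2 = 34; y[1] = 4×2 + 2×3 + 2×4 + 4×3 = 34; y[2] = 4×3 + 2×2 + 2×3 + 4×4 = 38; y[3] = 4×4 + 2×3 + 2×2 + 4×3 = 38. Result: [34, 34, 38, 38]

[34, 34, 38, 38]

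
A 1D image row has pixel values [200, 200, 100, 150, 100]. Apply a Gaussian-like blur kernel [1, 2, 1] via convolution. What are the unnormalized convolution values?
Convolve image row [200, 200, 100, 150, 100] with kernel [1, 2, 1]: y[0] = 200×1 = 200; y[1] = 200×2 + 200×1 = 600; y[2] = 200×1 + 200×2 + 100×1 = 700; y[3] = 200×1 + 100×2 + 150×1 = 550; y[4] = 100×1 + 150×2 + 100×1 = 500; y[5] = 150×1 + 100×2 = 350; y[6] = 100×1 = 100 → [200, 600, 700, 550, 500, 350, 100]. Normalization factor = sum(kernel) = 4.

[200, 600, 700, 550, 500, 350, 100]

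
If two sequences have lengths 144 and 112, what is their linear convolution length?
Linear/full convolution length: m + n - 1 = 144 + 112 - 1 = 255

255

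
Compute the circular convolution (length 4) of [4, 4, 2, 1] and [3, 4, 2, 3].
Use y[k] = Σ_j x[j]·h[(k-j) mod 4]. y[0] = 4×3 + 4×3 + 2×2 + 1×4 = 32; y[1] = 4×4 + 4×3 + 2×3 + 1×2 = 36; y[2] = 4×2 + 4×4 + 2×3 + 1×3 = 33; y[3] = 4×3 + 4×2 + 2×4 + 1×3 = 31. Result: [32, 36, 33, 31]

[32, 36, 33, 31]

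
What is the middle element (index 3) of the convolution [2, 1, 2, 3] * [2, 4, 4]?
Use y[k] = Σ_i a[i]·b[k-i] at k=3. y[3] = 1×4 + 2×4 + 3×2 = 18

18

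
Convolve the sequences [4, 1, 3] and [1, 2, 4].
y[0] = 4×1 = 4; y[1] = 4×2 + 1×1 = 9; y[2] = 4×4 + 1×2 + 3×1 = 21; y[3] = 1×4 + 3×2 = 10; y[4] = 3×4 = 12

[4, 9, 21, 10, 12]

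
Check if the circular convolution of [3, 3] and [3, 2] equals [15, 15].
Recompute circular convolution of [3, 3] and [3, 2]: y[0] = 3×3 + 3×2 = 15; y[1] = 3×2 + 3×3 = 15 → [15, 15]. Given [15, 15] matches, so answer: Yes

Yes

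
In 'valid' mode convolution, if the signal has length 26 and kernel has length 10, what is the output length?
'Valid' mode counts only positions where the kernel fully overlaps the signal: m - n + 1 = 26 - 10 + 1 = 17

17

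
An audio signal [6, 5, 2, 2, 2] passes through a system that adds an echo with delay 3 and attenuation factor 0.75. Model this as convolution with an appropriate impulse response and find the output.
Direct-path + delayed-attenuated-path model → impulse response h = [1, 0, 0, 0.75] (1 at lag 0, 0.75 at lag 3). Output y[n] = x[n] + 0.75·x[n - 3] (with x[n] = 0 outside 0..4): y[0] = 6 + 0.75×0 = 6; y[1] = 5 + 0.75×0 = 5; y[2] = 2 + 0.75×0 = 2; y[3] = 2 + 0.75×6 = 6.5; y[4] = 2 + 0.75×5 = 5.75; y[5] = 0 + 0.75×2 = 1.5; y[6] = 0 + 0.75×2 = 1.5; y[7] = 0 + 0.75×2 = 1.5. So y = [6, 5, 2, 6.5, 5.75, 1.5, 1.5, 1.5]

[6, 5, 2, 6.5, 5.75, 1.5, 1.5, 1.5]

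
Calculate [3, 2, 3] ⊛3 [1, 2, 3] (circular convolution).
Use y[k] = Σ_j s[j]·t[(k-j) mod 3]. y[0] = 3×1 + 2×3 + 3×2 = 15; y[1] = 3×2 + 2×1 + 3×3 = 17; y[2] = 3×3 + 2×2 + 3×1 = 16. Result: [15, 17, 16]

[15, 17, 16]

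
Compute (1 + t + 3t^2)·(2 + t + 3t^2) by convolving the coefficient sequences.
Ascending coefficients: a = [1, 1, 3], b = [2, 1, 3]. c[0] = 1×2 = 2; c[1] = 1×1 + 1×2 = 3; c[2] = 1×3 + 1×1 + 3×2 = 10; c[3] = 1×3 + 3×1 = 6; c[4] = 3×3 = 9. Result coefficients: [2, 3, 10, 6, 9] → 2 + 3t + 10t^2 + 6t^3 + 9t^4

2 + 3t + 10t^2 + 6t^3 + 9t^4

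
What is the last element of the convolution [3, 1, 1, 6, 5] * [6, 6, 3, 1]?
Use y[k] = Σ_i a[i]·b[k-i] at k=7. y[7] = 5×1 = 5

5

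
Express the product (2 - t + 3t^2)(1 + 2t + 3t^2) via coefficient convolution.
Ascending coefficients: a = [2, -1, 3], b = [1, 2, 3]. c[0] = 2×1 = 2; c[1] = 2×2 + -1×1 = 3; c[2] = 2×3 + -1×2 + 3×1 = 7; c[3] = -1×3 + 3×2 = 3; c[4] = 3×3 = 9. Result coefficients: [2, 3, 7, 3, 9] → 2 + 3t + 7t^2 + 3t^3 + 9t^4

2 + 3t + 7t^2 + 3t^3 + 9t^4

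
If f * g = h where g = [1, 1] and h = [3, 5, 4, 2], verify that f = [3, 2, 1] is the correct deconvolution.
Forward-compute [3, 2, 1] * [1, 1]: h[0] = 3×1 = 3; h[1] = 3×1 + 2×1 = 5; h[2] = 2×1 + 1×1 = 3; h[3] = 1×1 = 1 → [3, 5, 3, 1]. Does not match given h = [3, 5, 4, 2].

Not verified. [3, 2, 1] * [1, 1] = [3, 5, 3, 1], which differs from [3, 5, 4, 2] at index 2.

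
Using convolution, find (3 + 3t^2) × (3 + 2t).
Ascending coefficients: a = [3, 0, 3], b = [3, 2]. c[0] = 3×3 = 9; c[1] = 3×2 + 0×3 = 6; c[2] = 0×2 + 3×3 = 9; c[3] = 3×2 = 6. Result coefficients: [9, 6, 9, 6] → 9 + 6t + 9t^2 + 6t^3

9 + 6t + 9t^2 + 6t^3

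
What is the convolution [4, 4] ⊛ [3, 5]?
y[0] = 4×3 = 12; y[1] = 4×5 + 4×3 = 32; y[2] = 4×5 = 20

[12, 32, 20]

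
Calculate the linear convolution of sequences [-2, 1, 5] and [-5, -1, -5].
y[0] = -2×-5 = 10; y[1] = -2×-1 + 1×-5 = -3; y[2] = -2×-5 + 1×-1 + 5×-5 = -16; y[3] = 1×-5 + 5×-1 = -10; y[4] = 5×-5 = -25

[10, -3, -16, -10, -25]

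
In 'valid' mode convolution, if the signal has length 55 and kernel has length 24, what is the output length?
'Valid' mode counts only positions where the kernel fully overlaps the signal: m - n + 1 = 55 - 24 + 1 = 32

32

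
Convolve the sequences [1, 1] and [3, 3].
y[0] = 1×3 = 3; y[1] = 1×3 + 1×3 = 6; y[2] = 1×3 = 3

[3, 6, 3]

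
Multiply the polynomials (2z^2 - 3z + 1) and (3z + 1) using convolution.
Ascending coefficients: a = [1, -3, 2], b = [1, 3]. c[0] = 1×1 = 1; c[1] = 1×3 + -3×1 = 0; c[2] = -3×3 + 2×1 = -7; c[3] = 2×3 = 6. Result coefficients: [1, 0, -7, 6] → 6z^3 - 7z^2 + 1

6z^3 - 7z^2 + 1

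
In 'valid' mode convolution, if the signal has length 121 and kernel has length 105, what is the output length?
'Valid' mode counts only positions where the kernel fully overlaps the signal: m - n + 1 = 121 - 105 + 1 = 17

17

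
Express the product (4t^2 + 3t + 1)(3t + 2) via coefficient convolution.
Ascending coefficients: a = [1, 3, 4], b = [2, 3]. c[0] = 1×2 = 2; c[1] = 1×3 + 3×2 = 9; c[2] = 3×3 + 4×2 = 17; c[3] = 4×3 = 12. Result coefficients: [2, 9, 17, 12] → 12t^3 + 17t^2 + 9t + 2

12t^3 + 17t^2 + 9t + 2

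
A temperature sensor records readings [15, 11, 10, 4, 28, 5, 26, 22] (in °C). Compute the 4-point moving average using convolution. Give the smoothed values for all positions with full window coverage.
4-point moving average kernel = [1, 1, 1, 1]. Apply in 'valid' mode (full window coverage): avg[0] = (15 + 11 + 10 + 4) / 4 = 10.0; avg[1] = (11 + 10 + 4 + 28) / 4 = 13.25; avg[2] = (10 + 4 + 28 + 5) / 4 = 11.75; avg[3] = (4 + 28 + 5 + 26) / 4 = 15.75; avg[4] = (28 + 5 + 26 + 22) / 4 = 20.25. Smoothed values: [10.0, 13.25, 11.75, 15.75, 20.25]

[10.0, 13.25, 11.75, 15.75, 20.25]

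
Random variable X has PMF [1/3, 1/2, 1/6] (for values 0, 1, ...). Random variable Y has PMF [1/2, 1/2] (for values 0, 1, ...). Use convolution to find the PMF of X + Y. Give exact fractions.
P(X+Y=k) = Σ_i P(X=i)·P(Y=k-i) — a convolution of [1/3, 1/2, 1/6] and [1/2, 1/2]. P(X+Y=0) = (1/3)×(1/2) = 1/6; P(X+Y=1) = (1/3)×(1/2) + (1/2)×(1/2) = 1/6 + 1/4 = 5/12; P(X+Y=2) = (1/2)×(1/2) + (1/6)×(1/2) = 1/4 + 1/12 = 1/3; P(X+Y=3) = (1/6)×(1/2) = 1/12. PMF: [1/6, 5/12, 1/3, 1/12] (sums to 1 ✓)

[1/6, 5/12, 1/3, 1/12]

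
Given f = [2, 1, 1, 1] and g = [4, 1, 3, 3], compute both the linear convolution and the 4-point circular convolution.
Linear: y_lin[0] = 2×4 = 8; y_lin[1] = 2×1 + 1×4 = 6; y_lin[2] = 2×3 + 1×1 + 1×4 = 11; y_lin[3] = 2×3 + 1×3 + 1×1 + 1×4 = 14; y_lin[4] = 1×3 + 1×3 + 1×1 = 7; y_lin[5] = 1×3 + 1×3 = 6; y_lin[6] = 1×3 = 3 → [8, 6, 11, 14, 7, 6, 3]. Circular (length 4): y[0] = 2×4 + 1×3 + 1×3 + 1×1 = 15; y[1] = 2×1 + 1×4 + 1×3 + 1×3 = 12; y[2] = 2×3 + 1×1 + 1×4 + 1×3 = 14; y[3] = 2×3 + 1×3 + 1×1 + 1×4 = 14 → [15, 12, 14, 14]

Linear: [8, 6, 11, 14, 7, 6, 3], Circular: [15, 12, 14, 14]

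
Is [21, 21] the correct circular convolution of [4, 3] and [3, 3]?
Recompute circular convolution of [4, 3] and [3, 3]: y[0] = 4×3 + 3×3 = 21; y[1] = 4×3 + 3×3 = 21 → [21, 21]. Given [21, 21] matches, so answer: Yes

Yes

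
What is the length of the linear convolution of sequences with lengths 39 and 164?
Linear/full convolution length: m + n - 1 = 39 + 164 - 1 = 202

202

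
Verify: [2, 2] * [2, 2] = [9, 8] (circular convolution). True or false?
Recompute circular convolution of [2, 2] and [2, 2]: y[0] = 2×2 + 2×2 = 8; y[1] = 2×2 + 2×2 = 8 → [8, 8]. Compare to given [9, 8]: they differ at index 0: given 9, correct 8, so answer: No

No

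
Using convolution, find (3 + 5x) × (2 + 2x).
Ascending coefficients: a = [3, 5], b = [2, 2]. c[0] = 3×2 = 6; c[1] = 3×2 + 5×2 = 16; c[2] = 5×2 = 10. Result coefficients: [6, 16, 10] → 6 + 16x + 10x^2

6 + 16x + 10x^2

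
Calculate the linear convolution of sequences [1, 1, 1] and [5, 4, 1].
y[0] = 1×5 = 5; y[1] = 1×4 + 1×5 = 9; y[2] = 1×1 + 1×4 + 1×5 = 10; y[3] = 1×1 + 1×4 = 5; y[4] = 1×1 = 1

[5, 9, 10, 5, 1]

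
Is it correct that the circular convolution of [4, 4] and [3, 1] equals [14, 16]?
Recompute circular convolution of [4, 4] and [3, 1]: y[0] = 4×3 + 4×1 = 16; y[1] = 4×1 + 4×3 = 16 → [16, 16]. Compare to given [14, 16]: they differ at index 0: given 14, correct 16, so answer: No

No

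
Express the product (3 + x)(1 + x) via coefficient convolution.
Ascending coefficients: a = [3, 1], b = [1, 1]. c[0] = 3×1 = 3; c[1] = 3×1 + 1×1 = 4; c[2] = 1×1 = 1. Result coefficients: [3, 4, 1] → 3 + 4x + x^2

3 + 4x + x^2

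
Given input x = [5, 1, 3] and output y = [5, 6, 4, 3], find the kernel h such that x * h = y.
Output length 4 = len(x) + len(h) - 1 ⇒ len(h) = 2. Solve h forward using h[k] = (y[k] - Σ_{i≥1} x[i]·h[k-i]) / x[0]: h[0] = y[0] / x[0] = 5 / 5 = 1; h[1] = (y[1] - 1×1) / x[0] = (6 - 1×1) / 5 = 1. So h = [1, 1]. Forward-check [5, 1, 3] * [1, 1]: y[0] = 5×1 = 5; y[1] = 5×1 + 1×1 = 6; y[2] = 1×1 + 3×1 = 4; y[3] = 3×1 = 3 → [5, 6, 4, 3] ✓

[1, 1]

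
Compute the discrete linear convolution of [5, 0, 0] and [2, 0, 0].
y[0] = 5×2 = 10; y[1] = 5×0 + 0×2 = 0; y[2] = 5×0 + 0×0 + 0×2 = 0; y[3] = 0×0 + 0×0 = 0; y[4] = 0×0 = 0

[10, 0, 0, 0, 0]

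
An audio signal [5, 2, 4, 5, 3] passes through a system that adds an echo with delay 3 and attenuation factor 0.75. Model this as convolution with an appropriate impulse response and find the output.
Direct-path + delayed-attenuated-path model → impulse response h = [1, 0, 0, 0.75] (1 at lag 0, 0.75 at lag 3). Output y[n] = x[n] + 0.75·x[n - 3] (with x[n] = 0 outside 0..4): y[0] = 5 + 0.75×0 = 5; y[1] = 2 + 0.75×0 = 2; y[2] = 4 + 0.75×0 = 4; y[3] = 5 + 0.75×5 = 8.75; y[4] = 3 + 0.75×2 = 4.5; y[5] = 0 + 0.75×4 = 3.0; y[6] = 0 + 0.75×5 = 3.75; y[7] = 0 + 0.75×3 = 2.25. So y = [5, 2, 4, 8.75, 4.5, 3.0, 3.75, 2.25]

[5, 2, 4, 8.75, 4.5, 3.0, 3.75, 2.25]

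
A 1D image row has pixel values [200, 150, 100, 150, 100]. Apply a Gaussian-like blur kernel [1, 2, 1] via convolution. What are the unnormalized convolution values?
Convolve image row [200, 150, 100, 150, 100] with kernel [1, 2, 1]: y[0] = 200×1 = 200; y[1] = 200×2 + 150×1 = 550; y[2] = 200×1 + 150×2 + 100×1 = 600; y[3] = 150×1 + 100×2 + 150×1 = 500; y[4] = 100×1 + 150×2 + 100×1 = 500; y[5] = 150×1 + 100×2 = 350; y[6] = 100×1 = 100 → [200, 550, 600, 500, 500, 350, 100]. Normalization factor = sum(kernel) = 4.

[200, 550, 600, 500, 500, 350, 100]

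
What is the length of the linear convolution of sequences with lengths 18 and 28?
Linear/full convolution length: m + n - 1 = 18 + 28 - 1 = 45

45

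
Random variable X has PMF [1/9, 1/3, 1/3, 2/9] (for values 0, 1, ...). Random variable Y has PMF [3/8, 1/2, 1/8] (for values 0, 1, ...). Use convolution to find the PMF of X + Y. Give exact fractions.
P(X+Y=k) = Σ_i P(X=i)·P(Y=k-i) — a convolution of [1/9, 1/3, 1/3, 2/9] and [3/8, 1/2, 1/8]. P(X+Y=0) = (1/9)×(3/8) = 1/24; P(X+Y=1) = (1/9)×(1/2) + (1/3)×(3/8) = 1/18 + 1/8 = 13/72; P(X+Y=2) = (1/9)×(1/8) + (1/3)×(1/2) + (1/3)×(3/8) = 1/72 + 1/6 + 1/8 = 11/36; P(X+Y=3) = (1/3)×(1/8) + (1/3)×(1/2) + (2/9)×(3/8) = 1/24 + 1/6 + 1/12 = 7/24; P(X+Y=4) = (1/3)×(1/8) + (2/9)×(1/2) = 1/24 + 1/9 = 11/72; P(X+Y=5) = (2/9)×(1/8) = 1/36. PMF: [1/24, 13/72, 11/36, 7/24, 11/72, 1/36] (sums to 1 ✓)

[1/24, 13/72, 11/36, 7/24, 11/72, 1/36]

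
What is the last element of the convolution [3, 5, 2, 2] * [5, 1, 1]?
Use y[k] = Σ_i a[i]·b[k-i] at k=5. y[5] = 2×1 = 2

2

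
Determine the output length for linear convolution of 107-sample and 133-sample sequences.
Linear/full convolution length: m + n - 1 = 107 + 133 - 1 = 239

239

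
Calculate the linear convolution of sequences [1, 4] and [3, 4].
y[0] = 1×3 = 3; y[1] = 1×4 + 4×3 = 16; y[2] = 4×4 = 16

[3, 16, 16]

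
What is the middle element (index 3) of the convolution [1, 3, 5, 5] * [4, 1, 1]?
Use y[k] = Σ_i a[i]·b[k-i] at k=3. y[3] = 3×1 + 5×1 + 5×4 = 28

28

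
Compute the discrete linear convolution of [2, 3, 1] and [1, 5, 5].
y[0] = 2×1 = 2; y[1] = 2×5 + 3×1 = 13; y[2] = 2×5 + 3×5 + 1×1 = 26; y[3] = 3×5 + 1×5 = 20; y[4] = 1×5 = 5

[2, 13, 26, 20, 5]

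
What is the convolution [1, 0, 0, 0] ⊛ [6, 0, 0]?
y[0] = 1×6 = 6; y[1] = 1×0 + 0×6 = 0; y[2] = 1×0 + 0×0 + 0×6 = 0; y[3] = 0×0 + 0×0 + 0×6 = 0; y[4] = 0×0 + 0×0 = 0; y[5] = 0×0 = 0

[6, 0, 0, 0, 0, 0]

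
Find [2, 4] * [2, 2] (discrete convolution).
y[0] = 2×2 = 4; y[1] = 2×2 + 4×2 = 12; y[2] = 4×2 = 8

[4, 12, 8]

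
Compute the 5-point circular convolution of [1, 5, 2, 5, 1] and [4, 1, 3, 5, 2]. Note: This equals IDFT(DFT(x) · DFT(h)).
Either evaluate y[k] = Σ_j x[j]·h[(k-j) mod 5] directly, or use IDFT(DFT(x) · DFT(h)). y[0] = 1×4 + 5×2 + 2×5 + 5×3 + 1×1 = 40; y[1] = 1×1 + 5×4 + 2×2 + 5×5 + 1×3 = 53; y[2] = 1×3 + 5×1 + 2×4 + 5×2 + 1×5 = 31; y[3] = 1×5 + 5×3 + 2×1 + 5×4 + 1×2 = 44; y[4] = 1×2 + 5×5 + 2×3 + 5×1 + 1×4 = 42. Result: [40, 53, 31, 44, 42]

[40, 53, 31, 44, 42]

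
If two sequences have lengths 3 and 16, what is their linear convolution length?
Linear/full convolution length: m + n - 1 = 3 + 16 - 1 = 18

18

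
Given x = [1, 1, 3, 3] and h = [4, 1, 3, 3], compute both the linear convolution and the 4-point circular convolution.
Linear: y_lin[0] = 1×4 = 4; y_lin[1] = 1×1 + 1×4 = 5; y_lin[2] = 1×3 + 1×1 + 3×4 = 16; y_lin[3] = 1×3 + 1×3 + 3×1 + 3×4 = 21; y_lin[4] = 1×3 + 3×3 + 3×1 = 15; y_lin[5] = 3×3 + 3×3 = 18; y_lin[6] = 3×3 = 9 → [4, 5, 16, 21, 15, 18, 9]. Circular (length 4): y[0] = 1×4 + 1×3 + 3×3 + 3×1 = 19; y[1] = 1×1 + 1×4 + 3×3 + 3×3 = 23; y[2] = 1×3 + 1×1 + 3×4 + 3×3 = 25; y[3] = 1×3 + 1×3 + 3×1 + 3×4 = 21 → [19, 23, 25, 21]

Linear: [4, 5, 16, 21, 15, 18, 9], Circular: [19, 23, 25, 21]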